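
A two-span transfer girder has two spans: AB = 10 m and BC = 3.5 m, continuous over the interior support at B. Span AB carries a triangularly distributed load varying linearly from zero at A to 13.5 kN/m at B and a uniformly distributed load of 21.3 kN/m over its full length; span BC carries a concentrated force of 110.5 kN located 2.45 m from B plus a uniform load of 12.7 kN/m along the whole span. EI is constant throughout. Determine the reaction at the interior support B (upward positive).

Release continuity at B by inserting a hinge; the redundant is the internal moment M_B. The primary structure is two simply-supported spans AB and BC.
End slopes at the hinge B, treating each span as simply supported:
  span AB: triangular load, peak 13.5: w₀L³/(45EI) = 300/EI
  span AB: UDL 21.3: wL³/(24EI) = 887.5/EI
  span BC: point load 110.5 at a = 2.45: Pab(L + b)/(6LEI) = 61.59/EI
  span BC: UDL 12.7: wL³/(24EI) = 22.69/EI
  relative rotation θ_0 = (1188 + 84.28)/EI = 1272/EI
A unit hogging moment at B produces rotation L₁/(3EI) + L₂/(3EI) = 4.5/EI.
Slope continuity at B: θ_0 = M_B·4.5/EI, so M_B = 1272/4.5 = 282.6 kN·m (hogging).
Span AB, ΣM about A with M_B applied at B: R_B^{AB}·10 = 1515 + 282.6, so R_B^{AB} = 179.8 kN and R_A = 280.5 − 179.8 = 100.7 kN.
Span BC, ΣM about C: R_B^{BC}·3.5 = 193.8 + 282.6, so R_B^{BC} = 136.1 kN and R_C = 154.9 − 136.1 = 18.83 kN.
R_B = 179.8 + 136.1 = 315.9 kN.

R_B = 315.9 kN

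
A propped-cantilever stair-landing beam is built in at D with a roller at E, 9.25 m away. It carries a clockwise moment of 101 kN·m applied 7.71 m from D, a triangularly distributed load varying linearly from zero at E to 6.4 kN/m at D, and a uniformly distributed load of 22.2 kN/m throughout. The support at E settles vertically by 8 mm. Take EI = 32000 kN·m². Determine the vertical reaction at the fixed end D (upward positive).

R_D = 137.1 kN

Release the roller at E. Primary structure: cantilever fixed at D.
Deflection at E on the released cantilever, summing each load's contribution:
  clockwise couple 101 at a = 7.71: M₀a(2L − a)/(2EI) = 4201/EI
  triangular load, peak 6.4 at the fixed end: w₀L⁴/(30EI) = 1562/EI
  UDL 22.2: wL⁴/(8EI) = 20316/EI
  δ_0 = 26079/EI
Tip deflection under a unit load at E: L³/(3EI) = 263.8/EI.
With EI = 32000 kN·m²: δ_0 = 0.81495 m and δ_{EE} = 0.008244 m/kN.
Compatibility — the beam at E must follow the support down by 0.008 m: δ_0 − R_E·δ_{EE} = 0.008, so R_E = (0.81495 − 0.008)/0.008244 = 97.88 kN.
Vertical equilibrium: R_D = ΣP − R_E = 234.9 − 97.88 = 137.1 kN.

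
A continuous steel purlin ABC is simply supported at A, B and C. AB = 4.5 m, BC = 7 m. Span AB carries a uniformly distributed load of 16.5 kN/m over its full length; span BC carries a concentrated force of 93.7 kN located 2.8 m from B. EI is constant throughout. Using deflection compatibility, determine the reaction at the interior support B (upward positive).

R_B = 127.3 kN

Take M_B as the redundant. Released structure: two simple spans AB and BC with a hinge at B.
Rotations at B on the released spans (each span's end-slope, ×1/EI):
  span AB: UDL 16.5: wL³/(24EI) = 62.65/EI
  span BC: point load 93.7 at a = 2.8: Pab(L + b)/(6LEI) = 293.8/EI
  relative rotation θ_0 = (62.65 + 293.8)/EI = 356.5/EI
A unit hogging moment at B produces rotation L₁/(3EI) + L₂/(3EI) = 3.833/EI.
Compatibility: M_B·(L₁+L₂)/(3EI) = θ_0, giving M_B = 93 kN·m (hogging).
Span AB, ΣM about A with M_B applied at B: R_B^{AB}·4.5 = 167.1 + 93, so R_B^{AB} = 57.79 kN and R_A = 74.25 − 57.79 = 16.46 kN.
Span BC, ΣM about C: R_B^{BC}·7 = 393.5 + 93, so R_B^{BC} = 69.51 kN and R_C = 93.7 − 69.51 = 24.19 kN.
R_B = 57.79 + 69.51 = 127.3 kN.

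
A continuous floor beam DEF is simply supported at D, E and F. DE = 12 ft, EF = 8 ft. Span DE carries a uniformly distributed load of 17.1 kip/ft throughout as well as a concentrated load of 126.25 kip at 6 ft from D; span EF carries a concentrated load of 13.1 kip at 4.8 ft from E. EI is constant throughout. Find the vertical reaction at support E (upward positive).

Take M_E as the redundant. Released structure: two simple spans DE and EF with a hinge at E.
Discontinuity in slope at E on the released structure — sum the simple-span end rotations:
  span DE: UDL 17.1: wL³/(24EI) = 1231/EI
  span DE: point load 126.25 at a = 6: Pab(L + a)/(6LEI) = 1136/EI
  span EF: point load 13.1 at a = 4.8: Pab(L + b)/(6LEI) = 46.95/EI
  relative rotation θ_0 = (2367 + 46.95)/EI = 2414/EI
A unit hogging moment at E produces rotation L₁/(3EI) + L₂/(3EI) = 6.667/EI.
Compatibility: M_E·(L₁+L₂)/(3EI) = θ_0, giving M_E = 362.2 kip·ft (hogging).
Span DE, ΣM about D with M_E applied at E: R_E^{DE}·12 = 1989 + 362.2, so R_E^{DE} = 195.9 kip and R_D = 331.4 − 195.9 = 135.5 kip.
Span EF, ΣM about F: R_E^{EF}·8 = 41.92 + 362.2, so R_E^{EF} = 50.51 kip and R_F = 13.1 − 50.51 = -37.41 kip.
R_E = 195.9 + 50.51 = 246.4 kip.

R_E = 246.4 kip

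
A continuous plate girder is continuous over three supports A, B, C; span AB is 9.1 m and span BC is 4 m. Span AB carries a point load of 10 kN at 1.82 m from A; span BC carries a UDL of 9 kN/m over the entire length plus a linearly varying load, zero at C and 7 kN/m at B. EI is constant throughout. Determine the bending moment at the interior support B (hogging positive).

M_B = 13.84 kN·m

Release continuity at B by inserting a hinge; the redundant is the internal moment M_B. The primary structure is two simply-supported spans AB and BC.
End slopes at the hinge B, treating each span as simply supported:
  span AB: point load 10 at a = 1.82: Pab(L + a)/(6LEI) = 26.5/EI
  span BC: UDL 9: wL³/(24EI) = 24/EI
  span BC: triangular load, peak 7: w₀L³/(45EI) = 9.956/EI
  relative rotation θ_0 = (26.5 + 33.96)/EI = 60.45/EI
A unit hogging moment at B produces rotation L₁/(3EI) + L₂/(3EI) = 4.367/EI.
Slope continuity at B: θ_0 = M_B·4.367/EI, so M_B = 60.45/4.367 = 13.84 kN·m (hogging).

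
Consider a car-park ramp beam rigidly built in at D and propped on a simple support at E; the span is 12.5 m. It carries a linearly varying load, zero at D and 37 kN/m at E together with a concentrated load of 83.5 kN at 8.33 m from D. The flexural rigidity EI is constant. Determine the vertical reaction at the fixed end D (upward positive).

R_D = 144.3 kN

Remove the prop at E; the released (primary) structure is a cantilever built in at D.
Primary-structure tip deflection at E by superposition:
  triangular load, peak 37 at the free end: 11w₀L⁴/(120EI) = 82804/EI
  point load 83.5 at a = 8.33: Pa²(3L − a)/(6EI) = 28168/EI
  δ_0 = 110973/EI
Flexibility coefficient — unit upward force at E: δ_{EE} = L³/(3EI) = 651/EI.
Compatibility at E: δ_0 − R_E·δ_{EE} = 0, so R_E = 110973/651 = 170.5 kN.
Vertical equilibrium: R_D = ΣP − R_E = 314.8 − 170.5 = 144.3 kN.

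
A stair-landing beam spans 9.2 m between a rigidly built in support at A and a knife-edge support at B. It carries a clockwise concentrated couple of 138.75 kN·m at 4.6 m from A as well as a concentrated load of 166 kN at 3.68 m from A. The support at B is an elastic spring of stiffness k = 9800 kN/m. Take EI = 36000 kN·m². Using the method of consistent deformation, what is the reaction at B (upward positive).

Release the roller at B. Primary structure: cantilever fixed at A.
Free-end deflection of the primary structure under the applied loading (downward +):
  clockwise couple 138.75 at a = 4.6: M₀a(2L − a)/(2EI) = 4404/EI
  point load 166 at a = 3.68: Pa²(3L − a)/(6EI) = 8962/EI
  δ_0 = 13366/EI
Tip deflection under a unit load at B: L³/(3EI) = 259.6/EI.
With EI = 36000 kN·m²: δ_0 = 0.37128 m and δ_{BB} = 0.00721 m/kN.
Compatibility — the spring shortens by R_B/k under the reaction it provides: δ_0 − R_B·δ_{BB} = R_B/k. With 1/k = 0.000102 m/kN, R_B = δ_0 / (δ_{BB} + 1/k) = 0.37128 / (0.00721 + 0.000102) = 50.78 kN.

R_B = 50.78 kN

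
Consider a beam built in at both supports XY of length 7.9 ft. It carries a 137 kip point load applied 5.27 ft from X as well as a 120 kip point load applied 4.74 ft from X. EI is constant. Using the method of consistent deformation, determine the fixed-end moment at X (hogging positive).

M_X = 171 kip·ft

Release both end moments; the primary structure is a simply-supported span XY with redundants M_X and M_Y.
Simple-span end rotations at X and Y under the given loads:
  at X: point load 137 at a = 5.27: Pab(L + b)/(6LEI) = 421.8/EI
  at Y: point load 137 at a = 5.27: Pab(L + a)/(6LEI) = 527.6/EI
  at X: point load 120 at a = 4.74: Pab(L + b)/(6LEI) = 419.4/EI
  at Y: point load 120 at a = 4.74: Pab(L + a)/(6LEI) = 479.3/EI
  θ_X0 = 841.2/EI,  θ_Y0 = 1007/EI
Flexibility coefficients: a unit moment at one end gives L/(3EI) there and L/(6EI) at the far end, so f₁₁ = f₂₂ = 2.633/EI and f₁₂ = f₂₁ = 1.317/EI.
Compatibility — zero rotation at each built-in end:
  2.633 M_X + 1.317 M_Y = 841.2
  1.317 M_X + 2.633 M_Y = 1007
Solving the pair gives M_X = 171 kip·ft and M_Y = 296.9 kip·ft (hogging).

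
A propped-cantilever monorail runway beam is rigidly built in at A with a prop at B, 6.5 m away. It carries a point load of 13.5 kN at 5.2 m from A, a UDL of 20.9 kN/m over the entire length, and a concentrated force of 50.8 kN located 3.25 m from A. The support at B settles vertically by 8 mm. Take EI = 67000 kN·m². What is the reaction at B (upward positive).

Take the reaction at B as the redundant and release it; the primary structure is a cantilever fixed at A.
Downward deflection at the released point B due to the loads:
  point load 13.5 at a = 5.2: Pa²(3L − a)/(6EI) = 870/EI
  UDL 20.9: wL⁴/(8EI) = 4663/EI
  point load 50.8 at a = 3.25: Pa²(3L − a)/(6EI) = 1453/EI
  δ_0 = 6987/EI
Tip deflection under a unit load at B: L³/(3EI) = 91.54/EI.
With EI = 67000 kN·m²: δ_0 = 0.10428 m and δ_{BB} = 0.001366 m/kN.
Compatibility — the beam at B must follow the support down by 0.008 m: δ_0 − R_B·δ_{BB} = 0.008, so R_B = (0.10428 − 0.008)/0.001366 = 70.47 kN.

R_B = 70.47 kN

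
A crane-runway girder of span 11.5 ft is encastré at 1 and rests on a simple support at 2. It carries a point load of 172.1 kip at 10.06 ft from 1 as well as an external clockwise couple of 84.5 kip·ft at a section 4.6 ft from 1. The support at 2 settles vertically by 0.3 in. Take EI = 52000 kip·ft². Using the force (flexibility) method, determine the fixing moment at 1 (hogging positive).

M_1 = 154.8 kip·ft

Release the roller at 2. Primary structure: cantilever fixed at 1.
Free-end deflection of the primary structure under the applied loading (downward +):
  point load 172.1 at a = 10.06: Pa²(3L − a)/(6EI) = 70946/EI
  clockwise couple 84.5 at a = 4.6: M₀a(2L − a)/(2EI) = 3576/EI
  δ_0 = 74522/EI
Tip deflection under a unit load at 2: L³/(3EI) = 507/EI.
With EI = 52000 kip·ft²: δ_0 = 1.4331 ft and δ_{22} = 0.009749 ft/kip.
Compatibility — the beam at 2 must follow the support down by 0.025 ft: δ_0 − R_2·δ_{22} = 0.025, so R_2 = (1.4331 − 0.025)/0.009749 = 144.4 kip.
Moment equilibrium about 1: M_1 = Σ(load moments about 1) − R_2·L = 1816 − 144.4×11.5 = 154.8 kip·ft.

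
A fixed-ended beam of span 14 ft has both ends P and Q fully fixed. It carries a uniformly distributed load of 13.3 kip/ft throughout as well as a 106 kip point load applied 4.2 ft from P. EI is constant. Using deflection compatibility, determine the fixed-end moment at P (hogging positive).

Release both end moments; the primary structure is a simply-supported span PQ with redundants M_P and M_Q.
End rotations of the released simple span under the applied load (×1/EI):
  at P: UDL 13.3: wL³/(24EI) = 1521/EI
  at Q: UDL 13.3: wL³/(24EI) = 1521/EI
  at P: point load 106 at a = 4.2: Pab(L + b)/(6LEI) = 1236/EI
  at Q: point load 106 at a = 4.2: Pab(L + a)/(6LEI) = 945.3/EI
  θ_P0 = 2757/EI,  θ_Q0 = 2466/EI
Flexibility coefficients: a unit moment at one end gives L/(3EI) there and L/(6EI) at the far end, so f₁₁ = f₂₂ = 4.667/EI and f₁₂ = f₂₁ = 2.333/EI.
Compatibility — zero rotation at each built-in end:
  4.667 M_P + 2.333 M_Q = 2757
  2.333 M_P + 4.667 M_Q = 2466
Solving the pair gives M_P = 435.4 kip·ft and M_Q = 310.7 kip·ft (hogging).

M_P = 435.4 kip·ft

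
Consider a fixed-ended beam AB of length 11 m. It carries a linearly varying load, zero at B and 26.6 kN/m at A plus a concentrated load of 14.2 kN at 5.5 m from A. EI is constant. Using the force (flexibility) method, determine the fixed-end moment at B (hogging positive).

M_B = 126.8 kN·m

Take the two fixed-end moments M_A, M_B as redundants; the released structure is the simple span AB.
End rotations of the released simple span under the applied load (×1/EI):
  at A: triangular load, peak 26.6: w₀L³/(45EI) = 786.8/EI
  at B: triangular load, peak 26.6: 7w₀L³/(360EI) = 688.4/EI
  at A: point load 14.2 at a = 5.5: Pab(L + b)/(6LEI) = 107.4/EI
  at B: point load 14.2 at a = 5.5: Pab(L + a)/(6LEI) = 107.4/EI
  θ_A0 = 894.2/EI,  θ_B0 = 795.8/EI
Flexibility coefficients: a unit moment at one end gives L/(3EI) there and L/(6EI) at the far end, so f₁₁ = f₂₂ = 3.667/EI and f₁₂ = f₂₁ = 1.833/EI.
Compatibility — zero rotation at each built-in end:
  3.667 M_A + 1.833 M_B = 894.2
  1.833 M_A + 3.667 M_B = 795.8
Solving the pair gives M_A = 180.5 kN·m and M_B = 126.8 kN·m (hogging).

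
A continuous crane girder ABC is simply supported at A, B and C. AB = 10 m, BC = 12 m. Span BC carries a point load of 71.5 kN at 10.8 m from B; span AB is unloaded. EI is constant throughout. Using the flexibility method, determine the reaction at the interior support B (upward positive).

Take M_B as the redundant. Released structure: two simple spans AB and BC with a hinge at B.
Rotations at B on the released spans (each span's end-slope, ×1/EI):
  span BC: point load 71.5 at a = 10.8: Pab(L + b)/(6LEI) = 169.9/EI
  relative rotation θ_0 = (0 + 169.9)/EI = 169.9/EI
A unit hogging moment at B produces rotation L₁/(3EI) + L₂/(3EI) = 7.333/EI.
Slope continuity at B: θ_0 = M_B·7.333/EI, so M_B = 169.9/7.333 = 23.17 kN·m (hogging).
Span AB, ΣM about A with M_B applied at B: R_B^{AB}·10 = 0 + 23.17, so R_B^{AB} = 2.317 kN and R_A = 0 − 2.317 = -2.317 kN.
Span BC, ΣM about C: R_B^{BC}·12 = 85.8 + 23.17, so R_B^{BC} = 9.081 kN and R_C = 71.5 − 9.081 = 62.42 kN.
R_B = 2.317 + 9.081 = 11.4 kN.

R_B = 11.4 kN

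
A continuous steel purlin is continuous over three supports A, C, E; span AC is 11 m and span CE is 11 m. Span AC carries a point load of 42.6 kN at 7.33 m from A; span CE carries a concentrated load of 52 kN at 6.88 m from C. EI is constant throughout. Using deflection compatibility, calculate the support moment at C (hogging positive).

M_C = 89.45 kN·m

Insert a hinge at C; M_C is the redundant, and each span becomes simply supported.
End slopes at the hinge C, treating each span as simply supported:
  span AC: point load 42.6 at a = 7.33: Pab(L + a)/(6LEI) = 318.3/EI
  span CE: point load 52 at a = 6.88: Pab(L + b)/(6LEI) = 337.7/EI
  relative rotation θ_0 = (318.3 + 337.7)/EI = 655.9/EI
A unit hogging moment at C produces rotation L₁/(3EI) + L₂/(3EI) = 7.333/EI.
Compatibility: M_C·(L₁+L₂)/(3EI) = θ_0, giving M_C = 89.45 kN·m (hogging).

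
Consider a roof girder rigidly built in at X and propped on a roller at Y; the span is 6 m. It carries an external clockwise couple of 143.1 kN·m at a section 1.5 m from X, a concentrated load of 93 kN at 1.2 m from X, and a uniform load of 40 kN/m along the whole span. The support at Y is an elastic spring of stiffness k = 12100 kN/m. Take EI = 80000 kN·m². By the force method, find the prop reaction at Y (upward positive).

Remove the prop at Y; the released (primary) structure is a cantilever built in at X.
Downward deflection at the released point Y due to the loads:
  clockwise couple 143.1 at a = 1.5: M₀a(2L − a)/(2EI) = 1127/EI
  point load 93 at a = 1.2: Pa²(3L − a)/(6EI) = 375/EI
  UDL 40: wL⁴/(8EI) = 6480/EI
  δ_0 = 7982/EI
Flexibility coefficient — unit upward force at Y: δ_{YY} = L³/(3EI) = 72/EI.
With EI = 80000 kN·m²: δ_0 = 0.099774 m and δ_{YY} = 0.0009 m/kN.
Compatibility — the spring shortens by R_Y/k under the reaction it provides: δ_0 − R_Y·δ_{YY} = R_Y/k. With 1/k = 0.000083 m/kN, R_Y = δ_0 / (δ_{YY} + 1/k) = 0.099774 / (0.0009 + 0.000083) = 101.5 kN.

R_Y = 101.5 kN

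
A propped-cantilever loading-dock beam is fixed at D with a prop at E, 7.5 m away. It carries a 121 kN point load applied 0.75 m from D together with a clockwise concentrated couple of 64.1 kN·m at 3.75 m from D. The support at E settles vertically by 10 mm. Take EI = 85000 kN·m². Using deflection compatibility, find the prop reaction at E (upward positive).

Choose R_E as the redundant. The primary structure is the cantilever fixed at D.
Free-end deflection of the primary structure under the applied loading (downward +):
  point load 121 at a = 0.75: Pa²(3L − a)/(6EI) = 246.7/EI
  clockwise couple 64.1 at a = 3.75: M₀a(2L − a)/(2EI) = 1352/EI
  δ_0 = 1599/EI
Tip deflection under a unit load at E: L³/(3EI) = 140.6/EI.
With EI = 85000 kN·m²: δ_0 = 0.01881 m and δ_{EE} = 0.001654 m/kN.
Compatibility — the beam at E must follow the support down by 0.01 m: δ_0 − R_E·δ_{EE} = 0.01, so R_E = (0.01881 − 0.01)/0.001654 = 5.325 kN.

R_E = 5.325 kN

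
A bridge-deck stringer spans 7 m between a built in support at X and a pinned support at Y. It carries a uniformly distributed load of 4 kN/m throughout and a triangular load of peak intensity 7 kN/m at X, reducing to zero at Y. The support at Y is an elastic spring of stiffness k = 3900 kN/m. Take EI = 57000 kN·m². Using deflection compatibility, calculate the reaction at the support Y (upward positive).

R_Y = 13.65 kN

Take the reaction at Y as the redundant and release it; the primary structure is a cantilever fixed at X.
Free-end deflection of the primary structure under the applied loading (downward +):
  UDL 4: wL⁴/(8EI) = 1200/EI
  triangular load, peak 7 at the fixed end: w₀L⁴/(30EI) = 560.2/EI
  δ_0 = 1761/EI
Flexibility coefficient — unit upward force at Y: δ_{YY} = L³/(3EI) = 114.3/EI.
With EI = 57000 kN·m²: δ_0 = 0.03089 m and δ_{YY} = 0.002006 m/kN.
Compatibility — the spring shortens by R_Y/k under the reaction it provides: δ_0 − R_Y·δ_{YY} = R_Y/k. With 1/k = 0.000256 m/kN, R_Y = δ_0 / (δ_{YY} + 1/k) = 0.03089 / (0.002006 + 0.000256) = 13.65 kN.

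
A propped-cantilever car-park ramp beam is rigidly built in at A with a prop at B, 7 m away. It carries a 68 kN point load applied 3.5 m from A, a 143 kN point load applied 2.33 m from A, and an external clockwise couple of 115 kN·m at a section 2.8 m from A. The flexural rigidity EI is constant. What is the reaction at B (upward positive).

Remove the prop at B; the released (primary) structure is a cantilever built in at A.
Deflection at B on the released cantilever, summing each load's contribution:
  point load 68 at a = 3.5: Pa²(3L − a)/(6EI) = 2430/EI
  point load 143 at a = 2.33: Pa²(3L − a)/(6EI) = 2416/EI
  clockwise couple 115 at a = 2.8: M₀a(2L − a)/(2EI) = 1803/EI
  δ_0 = 6648/EI
Flexibility coefficient — unit upward force at B: δ_{BB} = L³/(3EI) = 114.3/EI.
Compatibility at B: δ_0 − R_B·δ_{BB} = 0, so R_B = 6648/114.3 = 58.15 kN.

R_B = 58.15 kN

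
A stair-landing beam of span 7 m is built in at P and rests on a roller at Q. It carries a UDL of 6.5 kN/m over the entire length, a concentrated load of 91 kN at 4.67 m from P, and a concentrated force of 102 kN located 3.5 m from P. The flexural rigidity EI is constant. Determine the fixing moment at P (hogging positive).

Choose R_Q as the redundant. The primary structure is the cantilever fixed at P.
Free-end deflection of the primary structure under the applied loading (downward +):
  UDL 6.5: wL⁴/(8EI) = 1951/EI
  point load 91 at a = 4.67: Pa²(3L − a)/(6EI) = 5401/EI
  point load 102 at a = 3.5: Pa²(3L − a)/(6EI) = 3644/EI
  δ_0 = 10997/EI
Flexibility coefficient — unit upward force at Q: δ_{QQ} = L³/(3EI) = 114.3/EI.
The prop prevents deflection at Q: R_Q = δ_0/δ_{QQ} = 10997/114.3 = 96.18 kN.
Moment equilibrium about P: M_P = Σ(load moments about P) − R_Q·L = 941.2 − 96.18×7 = 268 kN·m.

M_P = 268 kN·m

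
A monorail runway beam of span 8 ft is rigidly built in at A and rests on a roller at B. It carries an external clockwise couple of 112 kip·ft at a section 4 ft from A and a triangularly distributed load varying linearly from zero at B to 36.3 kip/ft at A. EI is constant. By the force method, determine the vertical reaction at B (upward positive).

Choose R_B as the redundant. The primary structure is the cantilever fixed at A.
Primary-structure tip deflection at B by superposition:
  clockwise couple 112 at a = 4: M₀a(2L − a)/(2EI) = 2688/EI
  triangular load, peak 36.3 at the fixed end: w₀L⁴/(30EI) = 4956/EI
  δ_0 = 7644/EI
Tip deflection under a unit load at B: L³/(3EI) = 170.7/EI.
The prop prevents deflection at B: R_B = δ_0/δ_{BB} = 7644/170.7 = 44.79 kip.

R_B = 44.79 kip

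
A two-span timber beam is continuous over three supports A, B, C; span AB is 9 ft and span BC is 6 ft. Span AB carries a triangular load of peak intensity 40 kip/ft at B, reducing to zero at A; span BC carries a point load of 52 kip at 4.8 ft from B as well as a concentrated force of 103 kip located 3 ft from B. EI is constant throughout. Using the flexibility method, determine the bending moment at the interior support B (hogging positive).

Insert a hinge at B; M_B is the redundant, and each span becomes simply supported.
Rotations at B on the released spans (each span's end-slope, ×1/EI):
  span AB: triangular load, peak 40: w₀L³/(45EI) = 648/EI
  span BC: point load 52 at a = 4.8: Pab(L + b)/(6LEI) = 59.9/EI
  span BC: point load 103 at a = 3: Pab(L + b)/(6LEI) = 231.8/EI
  relative rotation θ_0 = (648 + 291.7)/EI = 939.7/EI
A unit hogging moment at B produces rotation L₁/(3EI) + L₂/(3EI) = 5/EI.
Slope continuity at B: θ_0 = M_B·5/EI, so M_B = 939.7/5 = 187.9 kip·ft (hogging).

M_B = 187.9 kip·ft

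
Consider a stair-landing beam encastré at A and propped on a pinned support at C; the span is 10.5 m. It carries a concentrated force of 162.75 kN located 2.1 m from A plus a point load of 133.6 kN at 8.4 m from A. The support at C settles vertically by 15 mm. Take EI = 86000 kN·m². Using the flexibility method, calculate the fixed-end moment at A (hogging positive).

Choose R_C as the redundant. The primary structure is the cantilever fixed at A.
Downward deflection at the released point C due to the loads:
  point load 162.75 at a = 2.1: Pa²(3L − a)/(6EI) = 3517/EI
  point load 133.6 at a = 8.4: Pa²(3L − a)/(6EI) = 36293/EI
  δ_0 = 39810/EI
Tip deflection under a unit load at C: L³/(3EI) = 385.9/EI.
With EI = 86000 kN·m²: δ_0 = 0.46291 m and δ_{CC} = 0.004487 m/kN.
Compatibility — the beam at C must follow the support down by 0.015 m: δ_0 − R_C·δ_{CC} = 0.015, so R_C = (0.46291 − 0.015)/0.004487 = 99.83 kN.
Moment equilibrium about A: M_A = Σ(load moments about A) − R_C·L = 1464 − 99.83×10.5 = 415.8 kN·m.

M_A = 415.8 kN·m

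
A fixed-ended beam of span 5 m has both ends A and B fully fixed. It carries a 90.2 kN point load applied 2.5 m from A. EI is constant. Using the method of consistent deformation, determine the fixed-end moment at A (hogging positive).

Take the two fixed-end moments M_A, M_B as redundants; the released structure is the simple span AB.
End rotations of the released simple span under the applied load (×1/EI):
  at A: point load 90.2 at a = 2.5: Pab(L + b)/(6LEI) = 140.9/EI
  at B: point load 90.2 at a = 2.5: Pab(L + a)/(6LEI) = 140.9/EI
  θ_A0 = 140.9/EI,  θ_B0 = 140.9/EI
Flexibility coefficients: a unit moment at one end gives L/(3EI) there and L/(6EI) at the far end, so f₁₁ = f₂₂ = 1.667/EI and f₁₂ = f₂₁ = 0.8333/EI.
Compatibility — zero rotation at each built-in end:
  1.667 M_A + 0.8333 M_B = 140.9
  0.8333 M_A + 1.667 M_B = 140.9
Solving the pair gives M_A = 56.38 kN·m and M_B = 56.38 kN·m (hogging).

M_A = 56.38 kN·m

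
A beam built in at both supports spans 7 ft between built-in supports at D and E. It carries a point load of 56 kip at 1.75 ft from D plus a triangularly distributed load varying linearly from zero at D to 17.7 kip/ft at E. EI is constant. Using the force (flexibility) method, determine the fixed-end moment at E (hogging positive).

M_E = 61.74 kip·ft

Release both end moments; the primary structure is a simply-supported span DE with redundants M_D and M_E.
Simple-span end rotations at D and E under the given loads:
  at D: point load 56 at a = 1.75: Pab(L + b)/(6LEI) = 150.1/EI
  at E: point load 56 at a = 1.75: Pab(L + a)/(6LEI) = 107.2/EI
  at D: triangular load, peak 17.7: 7w₀L³/(360EI) = 118/EI
  at E: triangular load, peak 17.7: w₀L³/(45EI) = 134.9/EI
  θ_D0 = 268.1/EI,  θ_E0 = 242.1/EI
Flexibility coefficients: a unit moment at one end gives L/(3EI) there and L/(6EI) at the far end, so f₁₁ = f₂₂ = 2.333/EI and f₁₂ = f₂₁ = 1.167/EI.
Compatibility — zero rotation at each built-in end:
  2.333 M_D + 1.167 M_E = 268.1
  1.167 M_D + 2.333 M_E = 242.1
Solving the pair gives M_D = 84.03 kip·ft and M_E = 61.74 kip·ft (hogging).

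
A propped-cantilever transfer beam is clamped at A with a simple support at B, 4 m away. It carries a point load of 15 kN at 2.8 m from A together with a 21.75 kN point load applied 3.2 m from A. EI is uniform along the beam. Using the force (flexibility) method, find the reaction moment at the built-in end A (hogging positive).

M_A = 16.54 kN·m

Take the reaction at B as the redundant and release it; the primary structure is a cantilever fixed at A.
Downward deflection at the released point B due to the loads:
  point load 15 at a = 2.8: Pa²(3L − a)/(6EI) = 180.3/EI
  point load 21.75 at a = 3.2: Pa²(3L − a)/(6EI) = 326.7/EI
  δ_0 = 507/EI
Tip deflection under a unit load at B: L³/(3EI) = 21.33/EI.
Compatibility at B: δ_0 − R_B·δ_{BB} = 0, so R_B = 507/21.33 = 23.76 kN.
Moment equilibrium about A: M_A = Σ(load moments about A) − R_B·L = 111.6 − 23.76×4 = 16.54 kN·m.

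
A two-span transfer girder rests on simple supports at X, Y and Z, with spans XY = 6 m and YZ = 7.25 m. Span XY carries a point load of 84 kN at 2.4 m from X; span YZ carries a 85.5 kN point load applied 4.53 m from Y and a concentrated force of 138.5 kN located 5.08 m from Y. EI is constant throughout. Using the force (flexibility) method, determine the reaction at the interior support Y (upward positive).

R_Y = 158.3 kN

Take M_Y as the redundant. Released structure: two simple spans XY and YZ with a hinge at Y.
End slopes at the hinge Y, treating each span as simply supported:
  span XY: point load 84 at a = 2.4: Pab(L + a)/(6LEI) = 169.3/EI
  span YZ: point load 85.5 at a = 4.53: Pab(L + b)/(6LEI) = 241.5/EI
  span YZ: point load 138.5 at a = 5.08: Pab(L + b)/(6LEI) = 330.6/EI
  relative rotation θ_0 = (169.3 + 572.1)/EI = 741.4/EI
A unit hogging moment at Y produces rotation L₁/(3EI) + L₂/(3EI) = 4.417/EI.
Compatibility: M_Y·(L₁+L₂)/(3EI) = θ_0, giving M_Y = 167.9 kN·m (hogging).
Span XY, ΣM about X with M_Y applied at Y: R_Y^{XY}·6 = 201.6 + 167.9, so R_Y^{XY} = 61.58 kN and R_X = 84 − 61.58 = 22.42 kN.
Span YZ, ΣM about Z: R_Y^{YZ}·7.25 = 533.1 + 167.9, so R_Y^{YZ} = 96.69 kN and R_Z = 224 − 96.69 = 127.3 kN.
R_Y = 61.58 + 96.69 = 158.3 kN.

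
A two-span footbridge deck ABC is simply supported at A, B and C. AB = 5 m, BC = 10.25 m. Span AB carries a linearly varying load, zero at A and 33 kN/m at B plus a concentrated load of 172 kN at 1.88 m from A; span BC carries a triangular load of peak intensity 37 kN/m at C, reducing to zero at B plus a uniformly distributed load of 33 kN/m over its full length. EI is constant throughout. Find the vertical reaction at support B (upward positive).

R_B = 502.9 kN

Take M_B as the redundant. Released structure: two simple spans AB and BC with a hinge at B.
Discontinuity in slope at B on the released structure — sum the simple-span end rotations:
  span AB: triangular load, peak 33: w₀L³/(45EI) = 91.67/EI
  span AB: point load 172 at a = 1.88: Pab(L + a)/(6LEI) = 231.4/EI
  span BC: triangular load, peak 37: 7w₀L³/(360EI) = 774.8/EI
  span BC: UDL 33: wL³/(24EI) = 1481/EI
  relative rotation θ_0 = (323 + 2255)/EI = 2579/EI
A unit hogging moment at B produces rotation L₁/(3EI) + L₂/(3EI) = 5.083/EI.
Compatibility: M_B·(L₁+L₂)/(3EI) = θ_0, giving M_B = 507.3 kN·m (hogging).
Span AB, ΣM about A with M_B applied at B: R_B^{AB}·5 = 598.4 + 507.3, so R_B^{AB} = 221.1 kN and R_A = 254.5 − 221.1 = 33.38 kN.
Span BC, ΣM about C: R_B^{BC}·10.25 = 2381 + 507.3, so R_B^{BC} = 281.8 kN and R_C = 527.9 − 281.8 = 246.1 kN.
R_B = 221.1 + 281.8 = 502.9 kN.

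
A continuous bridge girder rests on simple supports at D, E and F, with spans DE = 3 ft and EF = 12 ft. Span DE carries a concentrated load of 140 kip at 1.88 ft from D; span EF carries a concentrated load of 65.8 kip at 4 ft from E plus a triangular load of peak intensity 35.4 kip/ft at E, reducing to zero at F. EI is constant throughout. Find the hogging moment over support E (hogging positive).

M_E = 404.8 kip·ft

Release continuity at E by inserting a hinge; the redundant is the internal moment M_E. The primary structure is two simply-supported spans DE and EF.
Rotations at E on the released spans (each span's end-slope, ×1/EI):
  span DE: point load 140 at a = 1.88: Pab(L + a)/(6LEI) = 79.92/EI
  span EF: point load 65.8 at a = 4: Pab(L + b)/(6LEI) = 584.9/EI
  span EF: triangular load, peak 35.4: w₀L³/(45EI) = 1359/EI
  relative rotation θ_0 = (79.92 + 1944)/EI = 2024/EI
A unit hogging moment at E produces rotation L₁/(3EI) + L₂/(3EI) = 5/EI.
Slope continuity at E: θ_0 = M_E·5/EI, so M_E = 2024/5 = 404.8 kip·ft (hogging).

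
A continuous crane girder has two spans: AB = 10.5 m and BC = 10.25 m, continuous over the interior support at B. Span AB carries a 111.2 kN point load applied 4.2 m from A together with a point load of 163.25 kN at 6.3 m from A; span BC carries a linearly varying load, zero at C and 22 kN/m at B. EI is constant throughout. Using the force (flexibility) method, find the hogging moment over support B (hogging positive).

M_B = 341.9 kN·m

Insert a hinge at B; M_B is the redundant, and each span becomes simply supported.
Rotations at B on the released spans (each span's end-slope, ×1/EI):
  span AB: point load 111.2 at a = 4.2: Pab(L + a)/(6LEI) = 686.5/EI
  span AB: point load 163.25 at a = 6.3: Pab(L + a)/(6LEI) = 1152/EI
  span BC: triangular load, peak 22: w₀L³/(45EI) = 526.5/EI
  relative rotation θ_0 = (1838 + 526.5)/EI = 2365/EI
A unit hogging moment at B produces rotation L₁/(3EI) + L₂/(3EI) = 6.917/EI.
Compatibility: M_B·(L₁+L₂)/(3EI) = θ_0, giving M_B = 341.9 kN·m (hogging).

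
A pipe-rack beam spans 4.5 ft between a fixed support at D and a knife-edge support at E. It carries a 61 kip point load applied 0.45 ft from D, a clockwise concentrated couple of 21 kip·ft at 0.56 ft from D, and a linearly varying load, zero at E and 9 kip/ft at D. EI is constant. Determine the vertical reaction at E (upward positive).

Release the roller at E. Primary structure: cantilever fixed at D.
Deflection at E on the released cantilever, summing each load's contribution:
  point load 61 at a = 0.45: Pa²(3L − a)/(6EI) = 26.87/EI
  clockwise couple 21 at a = 0.56: M₀a(2L − a)/(2EI) = 49.63/EI
  triangular load, peak 9 at the fixed end: w₀L⁴/(30EI) = 123/EI
  δ_0 = 199.5/EI
Tip deflection under a unit load at E: L³/(3EI) = 30.38/EI.
Compatibility at E: δ_0 − R_E·δ_{EE} = 0, so R_E = 199.5/30.38 = 6.568 kip.

R_E = 6.568 kip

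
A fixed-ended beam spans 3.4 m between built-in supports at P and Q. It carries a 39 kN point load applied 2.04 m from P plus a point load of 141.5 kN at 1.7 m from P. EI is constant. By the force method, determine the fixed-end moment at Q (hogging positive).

Take the two fixed-end moments M_P, M_Q as redundants; the released structure is the simple span PQ.
Simple-span end rotations at P and Q under the given loads:
  at P: point load 39 at a = 2.04: Pab(L + b)/(6LEI) = 25.25/EI
  at Q: point load 39 at a = 2.04: Pab(L + a)/(6LEI) = 28.85/EI
  at P: point load 141.5 at a = 1.7: Pab(L + b)/(6LEI) = 102.2/EI
  at Q: point load 141.5 at a = 1.7: Pab(L + a)/(6LEI) = 102.2/EI
  θ_P0 = 127.5/EI,  θ_Q0 = 131.1/EI
Flexibility coefficients: a unit moment at one end gives L/(3EI) there and L/(6EI) at the far end, so f₁₁ = f₂₂ = 1.133/EI and f₁₂ = f₂₁ = 0.5667/EI.
Compatibility — zero rotation at each built-in end:
  1.133 M_P + 0.5667 M_Q = 127.5
  0.5667 M_P + 1.133 M_Q = 131.1
Solving the pair gives M_P = 72.87 kN·m and M_Q = 79.23 kN·m (hogging).

M_Q = 79.23 kN·m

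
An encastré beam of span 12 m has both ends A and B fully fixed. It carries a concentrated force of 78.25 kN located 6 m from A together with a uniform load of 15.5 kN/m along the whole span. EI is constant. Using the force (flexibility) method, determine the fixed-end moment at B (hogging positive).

Release both end moments; the primary structure is a simply-supported span AB with redundants M_A and M_B.
On the primary (simply-supported) span, the end slopes from the loading are:
  at A: point load 78.25 at a = 6: Pab(L + b)/(6LEI) = 704.2/EI
  at B: point load 78.25 at a = 6: Pab(L + a)/(6LEI) = 704.2/EI
  at A: UDL 15.5: wL³/(24EI) = 1116/EI
  at B: UDL 15.5: wL³/(24EI) = 1116/EI
  θ_A0 = 1820/EI,  θ_B0 = 1820/EI
Flexibility coefficients: a unit moment at one end gives L/(3EI) there and L/(6EI) at the far end, so f₁₁ = f₂₂ = 4/EI and f₁₂ = f₂₁ = 2/EI.
Compatibility — zero rotation at each built-in end:
  4 M_A + 2 M_B = 1820
  2 M_A + 4 M_B = 1820
Solving the pair gives M_A = 303.4 kN·m and M_B = 303.4 kN·m (hogging).

M_B = 303.4 kN·m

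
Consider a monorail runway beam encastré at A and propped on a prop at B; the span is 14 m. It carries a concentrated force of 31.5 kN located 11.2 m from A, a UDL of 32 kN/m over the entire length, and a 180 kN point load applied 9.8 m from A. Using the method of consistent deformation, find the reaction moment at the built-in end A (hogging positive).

Choose R_B as the redundant. The primary structure is the cantilever fixed at A.
Deflection at B on the released cantilever, summing each load's contribution:
  point load 31.5 at a = 11.2: Pa²(3L − a)/(6EI) = 20284/EI
  UDL 32: wL⁴/(8EI) = 153664/EI
  point load 180 at a = 9.8: Pa²(3L − a)/(6EI) = 92775/EI
  δ_0 = 266722/EI
Tip deflection under a unit load at B: L³/(3EI) = 914.7/EI.
Compatibility at B: δ_0 − R_B·δ_{BB} = 0, so R_B = 266722/914.7 = 291.6 kN.
Moment equilibrium about A: M_A = Σ(load moments about A) − R_B·L = 5253 − 291.6×14 = 1170 kN·m.

M_A = 1170 kN·m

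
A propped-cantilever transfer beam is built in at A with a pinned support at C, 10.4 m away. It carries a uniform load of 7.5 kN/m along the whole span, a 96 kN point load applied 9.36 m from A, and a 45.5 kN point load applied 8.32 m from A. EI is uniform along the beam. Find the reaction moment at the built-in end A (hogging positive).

Release the roller at C. Primary structure: cantilever fixed at A.
Free-end deflection of the primary structure under the applied loading (downward +):
  UDL 7.5: wL⁴/(8EI) = 10967/EI
  point load 96 at a = 9.36: Pa²(3L − a)/(6EI) = 30614/EI
  point load 45.5 at a = 8.32: Pa²(3L − a)/(6EI) = 12011/EI
  δ_0 = 53592/EI
Flexibility coefficient — unit upward force at C: δ_{CC} = L³/(3EI) = 375/EI.
The prop prevents deflection at C: R_C = δ_0/δ_{CC} = 53592/375 = 142.9 kN.
Moment equilibrium about A: M_A = Σ(load moments about A) − R_C·L = 1683 − 142.9×10.4 = 196.2 kN·m.

M_A = 196.2 kN·m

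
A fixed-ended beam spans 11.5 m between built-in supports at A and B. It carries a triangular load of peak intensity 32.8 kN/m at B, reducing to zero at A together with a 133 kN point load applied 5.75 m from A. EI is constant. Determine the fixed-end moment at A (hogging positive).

M_A = 335.8 kN·m

Take the two fixed-end moments M_A, M_B as redundants; the released structure is the simple span AB.
End rotations of the released simple span under the applied load (×1/EI):
  at A: triangular load, peak 32.8: 7w₀L³/(360EI) = 970/EI
  at B: triangular load, peak 32.8: w₀L³/(45EI) = 1109/EI
  at A: point load 133 at a = 5.75: Pab(L + b)/(6LEI) = 1099/EI
  at B: point load 133 at a = 5.75: Pab(L + a)/(6LEI) = 1099/EI
  θ_A0 = 2069/EI,  θ_B0 = 2208/EI
Flexibility coefficients: a unit moment at one end gives L/(3EI) there and L/(6EI) at the far end, so f₁₁ = f₂₂ = 3.833/EI and f₁₂ = f₂₁ = 1.917/EI.
Compatibility — zero rotation at each built-in end:
  3.833 M_A + 1.917 M_B = 2069
  1.917 M_A + 3.833 M_B = 2208
Solving the pair gives M_A = 335.8 kN·m and M_B = 408.1 kN·m (hogging).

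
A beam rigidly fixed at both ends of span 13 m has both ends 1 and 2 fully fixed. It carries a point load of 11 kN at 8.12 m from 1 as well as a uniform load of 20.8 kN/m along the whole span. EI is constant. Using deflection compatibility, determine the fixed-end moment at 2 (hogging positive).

M_2 = 313.9 kN·m

Release both end moments; the primary structure is a simply-supported span 12 with redundants M_1 and M_2.
On the primary (simply-supported) span, the end slopes from the loading are:
  at 1: point load 11 at a = 8.12: Pab(L + b)/(6LEI) = 99.92/EI
  at 2: point load 11 at a = 8.12: Pab(L + a)/(6LEI) = 118/EI
  at 1: UDL 20.8: wL³/(24EI) = 1904/EI
  at 2: UDL 20.8: wL³/(24EI) = 1904/EI
  θ_10 = 2004/EI,  θ_20 = 2022/EI
Flexibility coefficients: a unit moment at one end gives L/(3EI) there and L/(6EI) at the far end, so f₁₁ = f₂₂ = 4.333/EI and f₁₂ = f₂₁ = 2.167/EI.
Compatibility — zero rotation at each built-in end:
  4.333 M_1 + 2.167 M_2 = 2004
  2.167 M_1 + 4.333 M_2 = 2022
Solving the pair gives M_1 = 305.5 kN·m and M_2 = 313.9 kN·m (hogging).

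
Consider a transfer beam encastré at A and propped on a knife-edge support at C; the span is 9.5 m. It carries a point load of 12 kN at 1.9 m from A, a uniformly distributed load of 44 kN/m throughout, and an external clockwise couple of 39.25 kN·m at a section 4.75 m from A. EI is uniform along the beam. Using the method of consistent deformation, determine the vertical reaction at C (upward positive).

Release the roller at C. Primary structure: cantilever fixed at A.
Free-end deflection of the primary structure under the applied loading (downward +):
  point load 12 at a = 1.9: Pa²(3L − a)/(6EI) = 192.1/EI
  UDL 44: wL⁴/(8EI) = 44798/EI
  clockwise couple 39.25 at a = 4.75: M₀a(2L − a)/(2EI) = 1328/EI
  δ_0 = 46318/EI
Tip deflection under a unit load at C: L³/(3EI) = 285.8/EI.
Compatibility at C: δ_0 − R_C·δ_{CC} = 0, so R_C = 46318/285.8 = 162.1 kN.

R_C = 162.1 kN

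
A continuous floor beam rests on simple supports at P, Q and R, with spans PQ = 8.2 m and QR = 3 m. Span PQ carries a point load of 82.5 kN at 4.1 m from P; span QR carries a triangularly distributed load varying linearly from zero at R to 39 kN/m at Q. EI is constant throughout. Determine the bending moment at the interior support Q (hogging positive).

M_Q = 99.14 kN·m

Insert a hinge at Q; M_Q is the redundant, and each span becomes simply supported.
Discontinuity in slope at Q on the released structure — sum the simple-span end rotations:
  span PQ: point load 82.5 at a = 4.1: Pab(L + a)/(6LEI) = 346.7/EI
  span QR: triangular load, peak 39: w₀L³/(45EI) = 23.4/EI
  relative rotation θ_0 = (346.7 + 23.4)/EI = 370.1/EI
A unit hogging moment at Q produces rotation L₁/(3EI) + L₂/(3EI) = 3.733/EI.
Compatibility: M_Q·(L₁+L₂)/(3EI) = θ_0, giving M_Q = 99.14 kN·m (hogging).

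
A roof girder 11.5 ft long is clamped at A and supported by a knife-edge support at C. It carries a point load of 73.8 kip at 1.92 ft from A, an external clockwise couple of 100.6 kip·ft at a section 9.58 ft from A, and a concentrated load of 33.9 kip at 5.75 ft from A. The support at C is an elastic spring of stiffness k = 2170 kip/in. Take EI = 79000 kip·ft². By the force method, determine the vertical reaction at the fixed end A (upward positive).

Release the roller at C. Primary structure: cantilever fixed at A.
Deflection at C on the released cantilever, summing each load's contribution:
  point load 73.8 at a = 1.92: Pa²(3L − a)/(6EI) = 1477/EI
  clockwise couple 100.6 at a = 9.58: M₀a(2L − a)/(2EI) = 6467/EI
  point load 33.9 at a = 5.75: Pa²(3L − a)/(6EI) = 5371/EI
  δ_0 = 13315/EI
Tip deflection under a unit load at C: L³/(3EI) = 507/EI.
With EI = 79000 kip·ft²: δ_0 = 0.16854 ft and δ_{CC} = 0.006417 ft/kip.
Compatibility — the spring shortens by R_C/k under the reaction it provides: δ_0 − R_C·δ_{CC} = R_C/k. With 1/k = 1/(2170×12) ft/kip = 0.000038 ft/kip, R_C = δ_0 / (δ_{CC} + 1/k) = 0.16854 / (0.006417 + 0.000038) = 26.11 kip.
Vertical equilibrium: R_A = ΣP − R_C = 107.7 − 26.11 = 81.59 kip.

R_A = 81.59 kip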